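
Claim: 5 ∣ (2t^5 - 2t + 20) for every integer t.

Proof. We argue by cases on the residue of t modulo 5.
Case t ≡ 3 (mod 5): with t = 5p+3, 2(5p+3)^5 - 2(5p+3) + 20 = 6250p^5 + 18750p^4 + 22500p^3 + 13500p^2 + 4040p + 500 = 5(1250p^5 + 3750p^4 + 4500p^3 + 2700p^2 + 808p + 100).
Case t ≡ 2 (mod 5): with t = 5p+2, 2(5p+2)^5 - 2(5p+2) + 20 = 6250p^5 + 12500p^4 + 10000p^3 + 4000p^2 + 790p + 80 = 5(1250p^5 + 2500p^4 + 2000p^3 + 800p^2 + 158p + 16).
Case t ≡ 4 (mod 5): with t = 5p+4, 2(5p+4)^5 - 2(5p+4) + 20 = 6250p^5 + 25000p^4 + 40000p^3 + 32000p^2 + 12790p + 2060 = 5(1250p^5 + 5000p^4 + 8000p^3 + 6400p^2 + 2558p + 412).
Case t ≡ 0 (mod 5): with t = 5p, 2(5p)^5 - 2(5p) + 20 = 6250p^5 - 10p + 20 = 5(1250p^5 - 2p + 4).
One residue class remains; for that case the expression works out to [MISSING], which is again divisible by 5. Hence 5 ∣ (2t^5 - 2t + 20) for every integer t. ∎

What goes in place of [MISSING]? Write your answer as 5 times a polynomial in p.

5(1250p^5 + 1250p^4 + 500p^3 + 100p^2 + 8p + 4)

The residues treated are {3, 2, 4, 0}, so the missing case is t ≡ 1 (mod 5); write t = 5p+1.
Then 2(5p+1)^5 - 2(5p+1) + 20 = 6250p^5 + 6250p^4 + 2500p^3 + 500p^2 + 40p + 20 = 5(1250p^5 + 1250p^4 + 500p^3 + 100p^2 + 8p + 4).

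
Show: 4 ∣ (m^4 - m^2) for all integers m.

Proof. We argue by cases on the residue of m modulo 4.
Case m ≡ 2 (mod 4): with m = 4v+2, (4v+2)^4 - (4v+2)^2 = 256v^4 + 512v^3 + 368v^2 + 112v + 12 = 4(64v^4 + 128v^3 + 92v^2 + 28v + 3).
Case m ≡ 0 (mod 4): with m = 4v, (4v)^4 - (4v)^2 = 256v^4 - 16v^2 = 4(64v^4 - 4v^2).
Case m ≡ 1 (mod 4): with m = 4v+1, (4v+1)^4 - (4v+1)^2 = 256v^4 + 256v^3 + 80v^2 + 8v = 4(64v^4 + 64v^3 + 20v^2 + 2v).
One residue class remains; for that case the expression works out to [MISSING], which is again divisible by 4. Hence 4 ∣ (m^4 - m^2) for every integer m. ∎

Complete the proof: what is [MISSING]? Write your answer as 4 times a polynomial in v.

4(64v^4 + 192v^3 + 212v^2 + 102v + 18)

The residues treated are {2, 0, 1}, so the missing case is m ≡ 3 (mod 4); write m = 4v+3.
Then (4v+3)^4 - (4v+3)^2 = 256v^4 + 768v^3 + 848v^2 + 408v + 72 = 4(64v^4 + 192v^3 + 212v^2 + 102v + 18).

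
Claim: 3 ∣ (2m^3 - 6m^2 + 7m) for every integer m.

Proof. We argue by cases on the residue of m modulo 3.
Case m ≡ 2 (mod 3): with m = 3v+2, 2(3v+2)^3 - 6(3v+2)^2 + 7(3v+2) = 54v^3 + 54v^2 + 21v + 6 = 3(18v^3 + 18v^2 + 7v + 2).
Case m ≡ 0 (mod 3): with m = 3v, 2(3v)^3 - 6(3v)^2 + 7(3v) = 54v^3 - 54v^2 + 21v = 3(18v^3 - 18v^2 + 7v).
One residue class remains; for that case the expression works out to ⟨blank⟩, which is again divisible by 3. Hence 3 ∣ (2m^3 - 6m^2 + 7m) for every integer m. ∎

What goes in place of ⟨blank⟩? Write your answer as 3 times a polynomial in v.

Only m ≡ 1 (mod 3) is unaccounted for. Put m = 3v+1:
2(3v+1)^3 - 6(3v+1)^2 + 7(3v+1) expands to 54v^3 + 3v + 3,
and factoring out 3 leaves 3(18v^3 + v + 1).

3(18v^3 + v + 1)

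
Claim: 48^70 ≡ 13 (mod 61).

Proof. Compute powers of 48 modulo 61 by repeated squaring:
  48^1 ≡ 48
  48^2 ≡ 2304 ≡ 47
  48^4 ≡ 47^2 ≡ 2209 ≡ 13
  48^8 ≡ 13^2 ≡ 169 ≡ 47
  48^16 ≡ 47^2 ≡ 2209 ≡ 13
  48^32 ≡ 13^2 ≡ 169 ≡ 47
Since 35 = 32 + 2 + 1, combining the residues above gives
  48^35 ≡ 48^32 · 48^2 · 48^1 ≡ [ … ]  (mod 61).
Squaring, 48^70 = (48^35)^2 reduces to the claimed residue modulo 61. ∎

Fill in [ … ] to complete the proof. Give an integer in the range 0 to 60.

14

48^32 · 48^2 · 48^1 ≡ 47 · 47 · 48 = 106032.
106032 mod 61 = 14, so 48^35 ≡ 14 (mod 61).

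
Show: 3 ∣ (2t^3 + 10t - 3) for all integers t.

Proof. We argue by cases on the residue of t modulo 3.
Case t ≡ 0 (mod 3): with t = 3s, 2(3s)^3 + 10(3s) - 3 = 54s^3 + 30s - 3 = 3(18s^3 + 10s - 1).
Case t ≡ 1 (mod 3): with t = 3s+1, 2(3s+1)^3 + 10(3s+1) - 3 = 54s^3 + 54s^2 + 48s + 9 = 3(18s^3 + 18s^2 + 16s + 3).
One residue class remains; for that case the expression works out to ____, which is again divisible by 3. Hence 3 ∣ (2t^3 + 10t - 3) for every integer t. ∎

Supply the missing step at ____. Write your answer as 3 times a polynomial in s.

The residues treated are {0, 1}, so the missing case is t ≡ 2 (mod 3); write t = 3s+2.
Then 2(3s+2)^3 + 10(3s+2) - 3 = 54s^3 + 108s^2 + 102s + 33 = 3(18s^3 + 36s^2 + 34s + 11).

3(18s^3 + 36s^2 + 34s + 11)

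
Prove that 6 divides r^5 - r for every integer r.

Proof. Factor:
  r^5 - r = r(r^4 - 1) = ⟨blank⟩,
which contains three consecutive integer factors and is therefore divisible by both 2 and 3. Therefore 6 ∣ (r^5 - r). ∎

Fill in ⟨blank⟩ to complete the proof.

r^4 - 1 = (r^2 - 1)(r^2 + 1), and r^2 - 1 = (r-1)(r+1).
So r(r^4 - 1) = (r - 1)r(r + 1)(r^2 + 1).

(r - 1)r(r + 1)(r^2 + 1)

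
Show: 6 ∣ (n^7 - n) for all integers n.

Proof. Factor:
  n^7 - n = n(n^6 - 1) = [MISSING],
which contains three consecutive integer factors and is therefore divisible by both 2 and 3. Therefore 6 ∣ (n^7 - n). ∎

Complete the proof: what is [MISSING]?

(n - 1)n(n + 1)(n^4 + n^2 + 1)

n^6 - 1 = (n^2 - 1)(n^4 + n^2 + 1), and n^2 - 1 = (n-1)(n+1).
So n(n^6 - 1) = (n - 1)n(n + 1)(n^4 + n^2 + 1).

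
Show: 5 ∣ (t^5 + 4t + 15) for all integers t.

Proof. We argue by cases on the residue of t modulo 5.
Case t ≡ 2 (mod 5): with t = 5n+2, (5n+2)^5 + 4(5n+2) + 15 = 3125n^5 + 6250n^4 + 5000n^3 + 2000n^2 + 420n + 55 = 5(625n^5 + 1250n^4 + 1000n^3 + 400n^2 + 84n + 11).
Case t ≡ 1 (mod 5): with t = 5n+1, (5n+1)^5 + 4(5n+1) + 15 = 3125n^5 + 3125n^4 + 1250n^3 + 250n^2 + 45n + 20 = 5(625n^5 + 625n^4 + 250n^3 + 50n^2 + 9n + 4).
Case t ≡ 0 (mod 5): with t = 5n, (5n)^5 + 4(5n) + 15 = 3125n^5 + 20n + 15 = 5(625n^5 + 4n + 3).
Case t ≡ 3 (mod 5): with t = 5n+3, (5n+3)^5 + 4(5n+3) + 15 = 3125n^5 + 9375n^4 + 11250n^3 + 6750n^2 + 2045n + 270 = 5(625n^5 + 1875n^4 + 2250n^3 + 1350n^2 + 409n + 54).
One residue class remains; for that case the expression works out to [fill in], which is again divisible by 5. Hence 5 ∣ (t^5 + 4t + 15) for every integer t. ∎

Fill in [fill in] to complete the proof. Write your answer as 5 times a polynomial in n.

5(625n^5 + 2500n^4 + 4000n^3 + 3200n^2 + 1284n + 211)

Only t ≡ 4 (mod 5) is unaccounted for. Put t = 5n+4:
(5n+4)^5 + 4(5n+4) + 15 expands to 3125n^5 + 12500n^4 + 20000n^3 + 16000n^2 + 6420n + 1055,
and factoring out 5 leaves 5(625n^5 + 2500n^4 + 4000n^3 + 3200n^2 + 1284n + 211).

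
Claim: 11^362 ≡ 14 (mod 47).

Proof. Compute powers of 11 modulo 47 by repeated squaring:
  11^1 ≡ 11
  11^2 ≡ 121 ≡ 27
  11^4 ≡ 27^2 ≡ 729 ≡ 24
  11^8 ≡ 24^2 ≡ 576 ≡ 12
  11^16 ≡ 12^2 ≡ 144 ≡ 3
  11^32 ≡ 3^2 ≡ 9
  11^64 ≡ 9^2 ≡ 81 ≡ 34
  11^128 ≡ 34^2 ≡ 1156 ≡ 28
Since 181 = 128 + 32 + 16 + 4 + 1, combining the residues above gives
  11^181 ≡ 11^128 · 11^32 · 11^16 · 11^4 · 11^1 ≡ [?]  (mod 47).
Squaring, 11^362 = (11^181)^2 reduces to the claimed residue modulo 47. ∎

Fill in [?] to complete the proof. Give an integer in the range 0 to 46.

22

Multiply the listed residues: 28 · 9 · 3 · 24 · 11 = 252 → 756 → 18144 → 199584.
Reducing modulo 47: 199584 = 4246·47 + 22, so 11^181 ≡ 22.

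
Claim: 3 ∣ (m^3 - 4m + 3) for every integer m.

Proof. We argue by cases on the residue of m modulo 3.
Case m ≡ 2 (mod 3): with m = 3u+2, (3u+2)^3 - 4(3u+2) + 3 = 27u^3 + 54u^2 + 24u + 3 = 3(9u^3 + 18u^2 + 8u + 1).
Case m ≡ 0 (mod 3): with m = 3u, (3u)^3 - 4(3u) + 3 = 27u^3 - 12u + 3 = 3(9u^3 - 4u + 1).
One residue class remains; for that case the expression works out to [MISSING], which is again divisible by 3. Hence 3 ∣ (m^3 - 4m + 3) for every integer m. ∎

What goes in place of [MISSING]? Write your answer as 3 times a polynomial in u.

The residues treated are {2, 0}, so the missing case is m ≡ 1 (mod 3); write m = 3u+1.
Then (3u+1)^3 - 4(3u+1) + 3 = 27u^3 + 27u^2 - 3u = 3(9u^3 + 9u^2 - u).

3(9u^3 + 9u^2 - u)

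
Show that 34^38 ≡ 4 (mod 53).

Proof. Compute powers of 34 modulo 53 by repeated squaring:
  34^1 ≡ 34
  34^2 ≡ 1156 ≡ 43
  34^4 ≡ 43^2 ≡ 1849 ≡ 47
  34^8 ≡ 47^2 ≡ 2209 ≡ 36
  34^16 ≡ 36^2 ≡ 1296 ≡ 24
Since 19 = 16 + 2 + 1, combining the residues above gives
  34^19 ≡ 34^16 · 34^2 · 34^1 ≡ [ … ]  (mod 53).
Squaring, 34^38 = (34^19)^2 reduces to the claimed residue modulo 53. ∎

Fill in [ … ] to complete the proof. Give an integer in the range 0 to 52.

34^16 · 34^2 · 34^1 ≡ 24 · 43 · 34 = 35088.
35088 mod 53 = 2, so 34^19 ≡ 2 (mod 53).

2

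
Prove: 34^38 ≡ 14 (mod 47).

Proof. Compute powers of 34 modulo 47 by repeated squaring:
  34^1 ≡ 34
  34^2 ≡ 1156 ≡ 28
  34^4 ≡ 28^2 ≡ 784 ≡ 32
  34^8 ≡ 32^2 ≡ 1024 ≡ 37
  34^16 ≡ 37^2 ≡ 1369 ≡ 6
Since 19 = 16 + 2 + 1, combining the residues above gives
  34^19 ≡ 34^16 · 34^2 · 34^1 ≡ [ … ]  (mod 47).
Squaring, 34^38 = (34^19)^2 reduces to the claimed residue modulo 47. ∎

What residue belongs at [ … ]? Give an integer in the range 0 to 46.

Multiply the listed residues: 6 · 28 · 34 = 168 → 5712.
Reducing modulo 47: 5712 = 121·47 + 25, so 34^19 ≡ 25.

25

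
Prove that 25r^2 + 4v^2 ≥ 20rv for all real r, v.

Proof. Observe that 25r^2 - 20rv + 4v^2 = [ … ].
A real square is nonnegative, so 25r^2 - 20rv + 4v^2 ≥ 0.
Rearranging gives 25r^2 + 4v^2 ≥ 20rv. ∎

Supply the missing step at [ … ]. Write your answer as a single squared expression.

The leading and trailing coefficients are 5^2 and 2^2, and 20 = 2·5·2, so the trinomial is (5r - 2v)^2.
Hence 25r^2 - 20rv + 4v^2 ≥ 0.

(5r - 2v)^2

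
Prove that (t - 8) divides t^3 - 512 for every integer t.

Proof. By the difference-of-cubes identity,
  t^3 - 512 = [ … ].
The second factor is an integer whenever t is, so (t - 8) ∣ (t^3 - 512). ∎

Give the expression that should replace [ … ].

a^3 - b^3 = (a - b)(a^2 + ab + b^2). With a = t, b = 8:
t^3 - 512 = (t - 8)(t^2 + 8t + 64).

(t - 8)(t^2 + 8t + 64)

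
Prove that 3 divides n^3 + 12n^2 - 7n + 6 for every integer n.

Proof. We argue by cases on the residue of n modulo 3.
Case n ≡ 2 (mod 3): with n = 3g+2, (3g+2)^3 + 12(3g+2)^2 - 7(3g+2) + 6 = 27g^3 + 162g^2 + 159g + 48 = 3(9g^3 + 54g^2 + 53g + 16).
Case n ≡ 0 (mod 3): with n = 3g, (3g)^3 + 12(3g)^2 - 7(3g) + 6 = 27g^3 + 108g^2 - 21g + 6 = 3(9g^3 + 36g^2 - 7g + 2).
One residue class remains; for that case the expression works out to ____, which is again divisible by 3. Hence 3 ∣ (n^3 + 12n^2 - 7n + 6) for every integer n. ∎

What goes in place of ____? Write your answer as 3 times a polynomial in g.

Only n ≡ 1 (mod 3) is unaccounted for. Put n = 3g+1:
(3g+1)^3 + 12(3g+1)^2 - 7(3g+1) + 6 expands to 27g^3 + 135g^2 + 60g + 12,
and factoring out 3 leaves 3(9g^3 + 45g^2 + 20g + 4).

3(9g^3 + 45g^2 + 20g + 4)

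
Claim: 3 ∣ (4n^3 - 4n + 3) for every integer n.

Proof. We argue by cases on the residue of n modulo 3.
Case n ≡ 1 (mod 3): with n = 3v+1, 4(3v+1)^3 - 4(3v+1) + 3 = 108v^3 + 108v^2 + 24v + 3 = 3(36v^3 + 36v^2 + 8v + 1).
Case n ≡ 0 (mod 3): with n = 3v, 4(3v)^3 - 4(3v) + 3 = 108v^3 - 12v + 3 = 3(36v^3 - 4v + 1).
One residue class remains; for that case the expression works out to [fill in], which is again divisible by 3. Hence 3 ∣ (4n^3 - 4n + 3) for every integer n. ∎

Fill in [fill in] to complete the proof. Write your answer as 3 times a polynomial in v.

3(36v^3 + 72v^2 + 44v + 9)

Only n ≡ 2 (mod 3) is unaccounted for. Put n = 3v+2:
4(3v+2)^3 - 4(3v+2) + 3 expands to 108v^3 + 216v^2 + 132v + 27,
and factoring out 3 leaves 3(36v^3 + 72v^2 + 44v + 9).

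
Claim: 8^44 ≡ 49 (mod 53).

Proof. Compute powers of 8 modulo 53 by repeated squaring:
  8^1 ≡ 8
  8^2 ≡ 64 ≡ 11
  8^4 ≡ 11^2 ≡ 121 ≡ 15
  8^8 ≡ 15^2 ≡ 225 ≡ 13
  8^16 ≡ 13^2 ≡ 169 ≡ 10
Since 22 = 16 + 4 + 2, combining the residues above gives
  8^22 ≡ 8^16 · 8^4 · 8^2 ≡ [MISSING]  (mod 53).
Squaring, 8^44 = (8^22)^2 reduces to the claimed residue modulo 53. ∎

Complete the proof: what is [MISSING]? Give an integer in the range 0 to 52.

7

8^16 · 8^4 · 8^2 ≡ 10 · 15 · 11 = 1650.
1650 mod 53 = 7, so 8^22 ≡ 7 (mod 53).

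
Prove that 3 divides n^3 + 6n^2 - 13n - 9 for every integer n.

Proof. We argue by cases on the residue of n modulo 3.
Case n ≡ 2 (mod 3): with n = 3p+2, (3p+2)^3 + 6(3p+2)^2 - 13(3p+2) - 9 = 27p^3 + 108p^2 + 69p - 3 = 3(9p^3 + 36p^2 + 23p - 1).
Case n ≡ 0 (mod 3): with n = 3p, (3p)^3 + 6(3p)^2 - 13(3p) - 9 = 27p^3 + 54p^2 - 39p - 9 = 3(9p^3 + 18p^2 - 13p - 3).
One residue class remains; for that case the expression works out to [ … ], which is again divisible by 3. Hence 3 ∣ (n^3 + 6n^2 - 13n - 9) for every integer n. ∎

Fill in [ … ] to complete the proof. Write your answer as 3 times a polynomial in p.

Only n ≡ 1 (mod 3) is unaccounted for. Put n = 3p+1:
(3p+1)^3 + 6(3p+1)^2 - 13(3p+1) - 9 expands to 27p^3 + 81p^2 + 6p - 15,
and factoring out 3 leaves 3(9p^3 + 27p^2 + 2p - 5).

3(9p^3 + 27p^2 + 2p - 5)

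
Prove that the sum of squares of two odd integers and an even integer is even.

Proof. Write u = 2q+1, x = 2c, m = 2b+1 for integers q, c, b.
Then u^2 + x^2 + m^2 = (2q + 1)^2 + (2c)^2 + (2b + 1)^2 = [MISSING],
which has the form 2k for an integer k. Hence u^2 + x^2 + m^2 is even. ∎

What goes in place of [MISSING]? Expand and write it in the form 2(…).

2(2b^2 + 2b + 2c^2 + 2q^2 + 2q + 1)

Expanding: (2q + 1)^2 + (2c)^2 + (2b + 1)^2 = 4b^2 + 4b + 4c^2 + 4q^2 + 4q + 2.
Every term is even; pulling out the factor of 2 gives 2(2b^2 + 2b + 2c^2 + 2q^2 + 2q + 1).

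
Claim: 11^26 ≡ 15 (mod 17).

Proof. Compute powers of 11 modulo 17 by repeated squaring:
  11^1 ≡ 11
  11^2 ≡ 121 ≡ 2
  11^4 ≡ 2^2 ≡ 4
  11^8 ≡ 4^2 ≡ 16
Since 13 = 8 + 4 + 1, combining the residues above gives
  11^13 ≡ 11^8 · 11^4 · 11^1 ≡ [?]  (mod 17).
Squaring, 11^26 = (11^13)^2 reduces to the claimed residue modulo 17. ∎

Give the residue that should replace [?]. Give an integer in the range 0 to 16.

7

11^8 · 11^4 · 11^1 ≡ 16 · 4 · 11 = 704.
704 mod 17 = 7, so 11^13 ≡ 7 (mod 17).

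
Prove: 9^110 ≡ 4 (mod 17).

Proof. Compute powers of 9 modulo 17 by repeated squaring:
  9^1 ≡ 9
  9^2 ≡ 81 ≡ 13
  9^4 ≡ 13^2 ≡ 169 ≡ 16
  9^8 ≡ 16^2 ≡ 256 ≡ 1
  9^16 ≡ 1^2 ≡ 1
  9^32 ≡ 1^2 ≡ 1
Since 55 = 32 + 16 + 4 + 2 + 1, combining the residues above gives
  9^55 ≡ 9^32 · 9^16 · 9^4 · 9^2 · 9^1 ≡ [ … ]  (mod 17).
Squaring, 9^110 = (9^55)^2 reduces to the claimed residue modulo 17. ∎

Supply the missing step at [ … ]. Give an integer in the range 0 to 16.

9^32 · 9^16 · 9^4 · 9^2 · 9^1 ≡ 1 · 1 · 16 · 13 · 9 = 1872.
1872 mod 17 = 2, so 9^55 ≡ 2 (mod 17).

2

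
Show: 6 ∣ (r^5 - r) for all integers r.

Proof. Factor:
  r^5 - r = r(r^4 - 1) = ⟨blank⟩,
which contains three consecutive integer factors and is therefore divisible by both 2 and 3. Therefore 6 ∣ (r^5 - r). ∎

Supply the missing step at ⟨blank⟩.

(r - 1)r(r + 1)(r^2 + 1)

r^4 - 1 = (r^2 - 1)(r^2 + 1), and r^2 - 1 = (r-1)(r+1).
So r(r^4 - 1) = (r - 1)r(r + 1)(r^2 + 1).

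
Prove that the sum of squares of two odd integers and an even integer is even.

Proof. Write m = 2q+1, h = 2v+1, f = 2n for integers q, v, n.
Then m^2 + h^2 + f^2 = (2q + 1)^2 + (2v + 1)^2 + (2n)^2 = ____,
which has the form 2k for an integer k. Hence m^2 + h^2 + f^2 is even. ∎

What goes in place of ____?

Expanding: (2q + 1)^2 + (2v + 1)^2 + (2n)^2 = 4n^2 + 4q^2 + 4q + 4v^2 + 4v + 2.
Every term is even; pulling out the factor of 2 gives 2(2n^2 + 2q^2 + 2q + 2v^2 + 2v + 1).

2(2n^2 + 2q^2 + 2q + 2v^2 + 2v + 1)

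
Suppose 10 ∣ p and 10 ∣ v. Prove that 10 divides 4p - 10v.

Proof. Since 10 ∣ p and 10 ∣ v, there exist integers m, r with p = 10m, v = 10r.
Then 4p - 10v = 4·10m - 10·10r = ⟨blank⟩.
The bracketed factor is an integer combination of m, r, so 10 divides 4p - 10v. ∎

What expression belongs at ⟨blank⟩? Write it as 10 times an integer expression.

10(4m - 10r)

Each term has a factor of 10: 4·10m - 10·10r = 10·(4m - 10r).
Since 4m - 10r is an integer, 10 ∣ (4p - 10v).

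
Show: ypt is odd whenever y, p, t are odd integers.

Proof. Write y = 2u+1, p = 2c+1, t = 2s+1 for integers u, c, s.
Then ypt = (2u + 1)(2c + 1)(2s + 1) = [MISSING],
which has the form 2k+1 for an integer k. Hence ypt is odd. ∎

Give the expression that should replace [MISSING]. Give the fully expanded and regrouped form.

Expanding: (2u + 1)(2c + 1)(2s + 1) = 8csu + 4cs + 4cu + 2c + 4su + 2s + 2u + 1.
Every term except the constant is even, so this is 2(4csu + 2cs + 2cu + c + 2su + s + u) + 1,
and 4csu + 2cs + 2cu + c + 2su + s + u ∈ ℤ gives the required form.

2(4csu + 2cs + 2cu + c + 2su + s + u) + 1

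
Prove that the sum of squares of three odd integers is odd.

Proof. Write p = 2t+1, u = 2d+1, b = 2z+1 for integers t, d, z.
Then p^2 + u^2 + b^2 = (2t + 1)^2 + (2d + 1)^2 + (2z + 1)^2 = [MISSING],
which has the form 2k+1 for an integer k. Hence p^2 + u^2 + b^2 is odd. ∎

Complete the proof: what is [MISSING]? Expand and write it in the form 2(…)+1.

(2t + 1)^2 + (2d + 1)^2 + (2z + 1)^2 = 4d^2 + 4d + 4t^2 + 4t + 4z^2 + 4z + 3
= 2(2d^2 + 2d + 2t^2 + 2t + 2z^2 + 2z + 1) + 1.
Since 2d^2 + 2d + 2t^2 + 2t + 2z^2 + 2z + 1 is an integer, the sum of squares is of the form 2k+1 for an integer k.

2(2d^2 + 2d + 2t^2 + 2t + 2z^2 + 2z + 1) + 1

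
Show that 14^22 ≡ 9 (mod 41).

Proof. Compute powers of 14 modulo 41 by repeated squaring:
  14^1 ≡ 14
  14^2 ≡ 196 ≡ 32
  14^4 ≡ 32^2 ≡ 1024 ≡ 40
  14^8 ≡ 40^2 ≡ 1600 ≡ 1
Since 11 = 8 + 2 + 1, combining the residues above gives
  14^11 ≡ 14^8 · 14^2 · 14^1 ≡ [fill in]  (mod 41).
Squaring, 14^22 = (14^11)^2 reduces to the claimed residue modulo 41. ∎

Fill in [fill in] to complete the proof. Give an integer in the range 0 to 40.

38

14^8 · 14^2 · 14^1 ≡ 1 · 32 · 14 = 448.
448 mod 41 = 38, so 14^11 ≡ 38 (mod 41).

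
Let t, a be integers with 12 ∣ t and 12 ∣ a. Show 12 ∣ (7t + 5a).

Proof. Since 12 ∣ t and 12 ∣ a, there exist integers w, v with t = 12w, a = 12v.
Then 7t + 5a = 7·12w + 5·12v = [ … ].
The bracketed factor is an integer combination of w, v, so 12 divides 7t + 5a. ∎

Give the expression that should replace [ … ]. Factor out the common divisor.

Each term has a factor of 12: 7·12w + 5·12v = 12·(5v + 7w).
Since 5v + 7w is an integer, 12 ∣ (7t + 5a).

12(5v + 7w)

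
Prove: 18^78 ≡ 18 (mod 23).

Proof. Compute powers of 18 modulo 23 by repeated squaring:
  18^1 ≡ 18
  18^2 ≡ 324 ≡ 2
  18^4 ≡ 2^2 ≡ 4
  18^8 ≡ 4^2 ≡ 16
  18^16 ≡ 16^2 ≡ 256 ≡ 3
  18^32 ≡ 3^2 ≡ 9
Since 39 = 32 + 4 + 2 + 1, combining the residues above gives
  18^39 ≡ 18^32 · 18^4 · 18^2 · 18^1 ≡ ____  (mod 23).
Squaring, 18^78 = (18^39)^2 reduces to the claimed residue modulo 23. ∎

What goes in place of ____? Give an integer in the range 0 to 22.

18^32 · 18^4 · 18^2 · 18^1 ≡ 9 · 4 · 2 · 18 = 1296.
1296 mod 23 = 8, so 18^39 ≡ 8 (mod 23).

8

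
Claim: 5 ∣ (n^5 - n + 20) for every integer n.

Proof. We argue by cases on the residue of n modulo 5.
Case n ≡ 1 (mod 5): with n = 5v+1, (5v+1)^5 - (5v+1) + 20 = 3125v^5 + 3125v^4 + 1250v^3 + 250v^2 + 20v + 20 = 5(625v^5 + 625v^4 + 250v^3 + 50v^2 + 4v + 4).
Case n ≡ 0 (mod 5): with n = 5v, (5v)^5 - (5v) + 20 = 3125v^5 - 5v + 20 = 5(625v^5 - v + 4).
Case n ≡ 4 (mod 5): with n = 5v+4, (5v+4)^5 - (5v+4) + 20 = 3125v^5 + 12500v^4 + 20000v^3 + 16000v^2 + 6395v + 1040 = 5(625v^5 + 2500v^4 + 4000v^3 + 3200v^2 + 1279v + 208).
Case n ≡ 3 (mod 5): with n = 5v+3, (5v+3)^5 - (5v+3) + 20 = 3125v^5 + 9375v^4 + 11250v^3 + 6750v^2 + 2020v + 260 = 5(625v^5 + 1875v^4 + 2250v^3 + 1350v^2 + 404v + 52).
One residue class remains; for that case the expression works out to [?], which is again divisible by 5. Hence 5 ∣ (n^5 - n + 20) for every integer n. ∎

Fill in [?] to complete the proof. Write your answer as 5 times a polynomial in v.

The residues treated are {1, 0, 4, 3}, so the missing case is n ≡ 2 (mod 5); write n = 5v+2.
Then (5v+2)^5 - (5v+2) + 20 = 3125v^5 + 6250v^4 + 5000v^3 + 2000v^2 + 395v + 50 = 5(625v^5 + 1250v^4 + 1000v^3 + 400v^2 + 79v + 10).

5(625v^5 + 1250v^4 + 1000v^3 + 400v^2 + 79v + 10)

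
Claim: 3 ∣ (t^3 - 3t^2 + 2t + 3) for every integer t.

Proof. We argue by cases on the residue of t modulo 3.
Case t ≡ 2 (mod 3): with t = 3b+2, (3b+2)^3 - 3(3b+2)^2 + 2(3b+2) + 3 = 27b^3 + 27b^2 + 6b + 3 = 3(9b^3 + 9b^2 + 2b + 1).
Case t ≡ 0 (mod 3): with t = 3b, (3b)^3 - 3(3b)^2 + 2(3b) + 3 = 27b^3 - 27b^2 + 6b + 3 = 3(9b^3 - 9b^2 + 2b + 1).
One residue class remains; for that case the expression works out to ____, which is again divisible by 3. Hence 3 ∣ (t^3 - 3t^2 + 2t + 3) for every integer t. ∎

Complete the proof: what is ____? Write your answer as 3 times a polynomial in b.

3(9b^3 - b + 1)

Only t ≡ 1 (mod 3) is unaccounted for. Put t = 3b+1:
(3b+1)^3 - 3(3b+1)^2 + 2(3b+1) + 3 expands to 27b^3 - 3b + 3,
and factoring out 3 leaves 3(9b^3 - b + 1).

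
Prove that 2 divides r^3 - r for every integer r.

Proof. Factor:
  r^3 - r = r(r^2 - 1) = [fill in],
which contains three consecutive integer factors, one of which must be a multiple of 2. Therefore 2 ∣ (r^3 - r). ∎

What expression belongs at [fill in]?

r(r^2 - 1) = r(r - 1)(r + 1) = (r - 1)r(r + 1).
These three factors are consecutive integers, so their product is divisible by 2.

(r - 1)r(r + 1)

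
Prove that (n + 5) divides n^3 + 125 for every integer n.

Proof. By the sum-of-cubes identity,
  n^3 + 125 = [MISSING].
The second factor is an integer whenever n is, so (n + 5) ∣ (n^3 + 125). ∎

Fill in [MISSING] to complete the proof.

(n + 5)(n^2 - 5n + 25)

a^3 + b^3 = (a + b)(a^2 - ab + b^2). With a = n, b = 5:
n^3 + 125 = (n + 5)(n^2 - 5n + 25).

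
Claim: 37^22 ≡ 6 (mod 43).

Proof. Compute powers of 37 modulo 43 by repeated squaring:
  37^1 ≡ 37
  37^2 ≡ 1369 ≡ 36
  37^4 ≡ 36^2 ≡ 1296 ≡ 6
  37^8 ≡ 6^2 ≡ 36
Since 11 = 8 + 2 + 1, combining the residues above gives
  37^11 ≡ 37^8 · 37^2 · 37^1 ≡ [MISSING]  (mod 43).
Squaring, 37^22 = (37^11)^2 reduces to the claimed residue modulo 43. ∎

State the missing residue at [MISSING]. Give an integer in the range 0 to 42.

37^8 · 37^2 · 37^1 ≡ 36 · 36 · 37 = 47952.
47952 mod 43 = 7, so 37^11 ≡ 7 (mod 43).

7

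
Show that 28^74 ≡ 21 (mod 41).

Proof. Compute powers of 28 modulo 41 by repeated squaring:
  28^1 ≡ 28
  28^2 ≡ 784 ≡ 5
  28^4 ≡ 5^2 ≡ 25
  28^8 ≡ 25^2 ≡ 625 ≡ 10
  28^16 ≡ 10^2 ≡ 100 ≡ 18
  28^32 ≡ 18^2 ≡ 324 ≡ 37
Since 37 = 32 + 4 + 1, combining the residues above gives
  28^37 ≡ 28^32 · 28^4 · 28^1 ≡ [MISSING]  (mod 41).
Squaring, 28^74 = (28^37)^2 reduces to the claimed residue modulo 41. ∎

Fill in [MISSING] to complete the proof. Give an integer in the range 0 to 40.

Multiply the listed residues: 37 · 25 · 28 = 925 → 25900.
Reducing modulo 41: 25900 = 631·41 + 29, so 28^37 ≡ 29.

29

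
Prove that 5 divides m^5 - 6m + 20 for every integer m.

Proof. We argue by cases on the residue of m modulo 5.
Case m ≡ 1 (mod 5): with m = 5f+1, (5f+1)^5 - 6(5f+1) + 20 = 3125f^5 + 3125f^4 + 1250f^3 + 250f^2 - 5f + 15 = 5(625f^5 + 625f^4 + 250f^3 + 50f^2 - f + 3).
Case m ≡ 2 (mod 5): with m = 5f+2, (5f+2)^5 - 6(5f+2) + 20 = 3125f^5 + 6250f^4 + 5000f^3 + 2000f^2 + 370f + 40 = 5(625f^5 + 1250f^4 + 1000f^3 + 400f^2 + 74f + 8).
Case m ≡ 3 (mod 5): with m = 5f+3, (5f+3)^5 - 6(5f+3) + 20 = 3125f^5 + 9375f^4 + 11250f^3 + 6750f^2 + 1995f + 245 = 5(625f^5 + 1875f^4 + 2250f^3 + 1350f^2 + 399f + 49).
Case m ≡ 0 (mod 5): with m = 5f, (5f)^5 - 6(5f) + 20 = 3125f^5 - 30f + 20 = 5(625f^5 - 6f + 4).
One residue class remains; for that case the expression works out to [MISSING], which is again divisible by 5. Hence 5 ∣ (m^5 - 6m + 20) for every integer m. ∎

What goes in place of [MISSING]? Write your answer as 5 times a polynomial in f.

5(625f^5 + 2500f^4 + 4000f^3 + 3200f^2 + 1274f + 204)

Only m ≡ 4 (mod 5) is unaccounted for. Put m = 5f+4:
(5f+4)^5 - 6(5f+4) + 20 expands to 3125f^5 + 12500f^4 + 20000f^3 + 16000f^2 + 6370f + 1020,
and factoring out 5 leaves 5(625f^5 + 2500f^4 + 4000f^3 + 3200f^2 + 1274f + 204).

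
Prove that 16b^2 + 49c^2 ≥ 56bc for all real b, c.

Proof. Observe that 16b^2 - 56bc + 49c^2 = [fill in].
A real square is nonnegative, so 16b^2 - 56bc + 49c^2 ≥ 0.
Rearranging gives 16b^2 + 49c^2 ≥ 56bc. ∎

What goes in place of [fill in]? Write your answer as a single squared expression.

16b^2 - 56bc + 49c^2 is a perfect-square trinomial: the outer terms are (4b)^2 and (7c)^2, and the cross term is -2·4b·7c.
So 16b^2 - 56bc + 49c^2 = (4b - 7c)^2 ≥ 0.

(4b - 7c)^2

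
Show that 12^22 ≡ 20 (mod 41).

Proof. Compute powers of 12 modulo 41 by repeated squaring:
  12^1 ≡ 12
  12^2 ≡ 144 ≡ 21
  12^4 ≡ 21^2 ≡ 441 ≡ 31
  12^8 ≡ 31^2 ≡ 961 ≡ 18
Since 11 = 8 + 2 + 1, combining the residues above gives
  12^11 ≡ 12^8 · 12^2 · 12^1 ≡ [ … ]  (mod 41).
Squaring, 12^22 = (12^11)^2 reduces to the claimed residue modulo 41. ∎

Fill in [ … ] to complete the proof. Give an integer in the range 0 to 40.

26

Multiply the listed residues: 18 · 21 · 12 = 378 → 4536.
Reducing modulo 41: 4536 = 110·41 + 26, so 12^11 ≡ 26.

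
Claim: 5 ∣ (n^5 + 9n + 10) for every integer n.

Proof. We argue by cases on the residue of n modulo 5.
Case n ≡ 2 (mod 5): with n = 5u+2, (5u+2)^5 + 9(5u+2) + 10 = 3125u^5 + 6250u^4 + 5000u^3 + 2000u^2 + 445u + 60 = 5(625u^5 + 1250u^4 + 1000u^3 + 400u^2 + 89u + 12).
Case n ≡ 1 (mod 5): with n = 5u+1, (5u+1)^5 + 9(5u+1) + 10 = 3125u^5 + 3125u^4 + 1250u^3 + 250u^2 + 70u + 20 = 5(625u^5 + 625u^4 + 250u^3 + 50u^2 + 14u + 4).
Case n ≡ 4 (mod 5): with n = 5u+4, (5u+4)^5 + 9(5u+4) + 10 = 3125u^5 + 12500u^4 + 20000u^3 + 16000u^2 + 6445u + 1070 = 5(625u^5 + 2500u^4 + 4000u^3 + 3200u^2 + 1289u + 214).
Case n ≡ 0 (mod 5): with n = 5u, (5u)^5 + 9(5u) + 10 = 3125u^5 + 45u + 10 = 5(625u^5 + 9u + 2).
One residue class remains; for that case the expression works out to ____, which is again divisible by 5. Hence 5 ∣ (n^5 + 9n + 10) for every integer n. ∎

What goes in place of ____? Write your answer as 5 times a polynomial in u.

The residues treated are {2, 1, 4, 0}, so the missing case is n ≡ 3 (mod 5); write n = 5u+3.
Then (5u+3)^5 + 9(5u+3) + 10 = 3125u^5 + 9375u^4 + 11250u^3 + 6750u^2 + 2070u + 280 = 5(625u^5 + 1875u^4 + 2250u^3 + 1350u^2 + 414u + 56).

5(625u^5 + 1875u^4 + 2250u^3 + 1350u^2 + 414u + 56)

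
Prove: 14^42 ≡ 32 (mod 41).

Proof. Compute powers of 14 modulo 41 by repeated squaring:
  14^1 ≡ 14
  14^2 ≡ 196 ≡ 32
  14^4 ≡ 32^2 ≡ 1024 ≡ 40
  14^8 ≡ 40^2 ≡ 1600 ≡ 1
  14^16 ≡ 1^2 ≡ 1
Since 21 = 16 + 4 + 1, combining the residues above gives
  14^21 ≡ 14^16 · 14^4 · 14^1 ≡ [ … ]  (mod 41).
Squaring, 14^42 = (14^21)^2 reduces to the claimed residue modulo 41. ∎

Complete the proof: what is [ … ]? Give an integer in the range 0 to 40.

27

Multiply the listed residues: 1 · 40 · 14 = 40 → 560.
Reducing modulo 41: 560 = 13·41 + 27, so 14^21 ≡ 27.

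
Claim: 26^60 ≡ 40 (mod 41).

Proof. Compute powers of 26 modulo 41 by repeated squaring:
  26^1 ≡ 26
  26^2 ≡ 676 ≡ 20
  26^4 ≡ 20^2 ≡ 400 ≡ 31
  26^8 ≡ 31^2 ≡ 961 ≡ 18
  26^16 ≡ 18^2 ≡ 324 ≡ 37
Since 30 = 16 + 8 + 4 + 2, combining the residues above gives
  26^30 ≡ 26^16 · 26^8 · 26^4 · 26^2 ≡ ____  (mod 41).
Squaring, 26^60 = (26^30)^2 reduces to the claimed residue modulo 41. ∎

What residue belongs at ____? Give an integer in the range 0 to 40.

26^16 · 26^8 · 26^4 · 26^2 ≡ 37 · 18 · 31 · 20 = 412920.
412920 mod 41 = 9, so 26^30 ≡ 9 (mod 41).

9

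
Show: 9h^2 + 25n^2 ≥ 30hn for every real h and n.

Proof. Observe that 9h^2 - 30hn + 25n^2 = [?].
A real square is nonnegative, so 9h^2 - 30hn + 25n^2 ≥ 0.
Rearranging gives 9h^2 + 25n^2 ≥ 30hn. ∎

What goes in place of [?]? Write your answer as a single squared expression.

(3h - 5n)^2

The leading and trailing coefficients are 3^2 and 5^2, and 30 = 2·3·5, so the trinomial is (3h - 5n)^2.
Hence 9h^2 - 30hn + 25n^2 ≥ 0.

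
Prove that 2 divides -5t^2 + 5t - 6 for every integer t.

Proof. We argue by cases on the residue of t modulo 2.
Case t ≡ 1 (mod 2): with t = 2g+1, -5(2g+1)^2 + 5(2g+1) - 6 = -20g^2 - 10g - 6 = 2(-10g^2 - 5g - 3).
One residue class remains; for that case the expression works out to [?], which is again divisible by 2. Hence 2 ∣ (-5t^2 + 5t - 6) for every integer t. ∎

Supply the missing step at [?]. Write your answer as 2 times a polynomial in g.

2(-10g^2 + 5g - 3)

The residues treated are {1}, so the missing case is t ≡ 0 (mod 2); write t = 2g.
Then -5(2g)^2 + 5(2g) - 6 = -20g^2 + 10g - 6 = 2(-10g^2 + 5g - 3).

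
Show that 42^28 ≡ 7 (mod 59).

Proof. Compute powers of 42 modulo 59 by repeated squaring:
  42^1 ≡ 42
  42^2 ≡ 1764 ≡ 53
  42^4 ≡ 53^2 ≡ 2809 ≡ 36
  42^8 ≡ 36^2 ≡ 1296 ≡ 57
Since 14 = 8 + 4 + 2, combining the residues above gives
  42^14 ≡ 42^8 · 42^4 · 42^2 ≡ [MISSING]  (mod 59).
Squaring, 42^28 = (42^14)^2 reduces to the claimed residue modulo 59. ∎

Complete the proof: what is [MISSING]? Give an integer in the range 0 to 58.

19

Multiply the listed residues: 57 · 36 · 53 = 2052 → 108756.
Reducing modulo 59: 108756 = 1843·59 + 19, so 42^14 ≡ 19.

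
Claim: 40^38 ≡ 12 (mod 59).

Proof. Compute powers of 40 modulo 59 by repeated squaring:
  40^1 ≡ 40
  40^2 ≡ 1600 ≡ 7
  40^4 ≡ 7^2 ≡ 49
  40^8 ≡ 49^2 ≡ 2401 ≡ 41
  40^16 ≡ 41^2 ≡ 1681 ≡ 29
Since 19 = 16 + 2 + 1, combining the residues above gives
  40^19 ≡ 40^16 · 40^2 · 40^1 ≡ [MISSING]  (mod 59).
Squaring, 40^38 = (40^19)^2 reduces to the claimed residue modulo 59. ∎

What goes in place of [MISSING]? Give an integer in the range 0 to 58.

40^16 · 40^2 · 40^1 ≡ 29 · 7 · 40 = 8120.
8120 mod 59 = 37, so 40^19 ≡ 37 (mod 59).

37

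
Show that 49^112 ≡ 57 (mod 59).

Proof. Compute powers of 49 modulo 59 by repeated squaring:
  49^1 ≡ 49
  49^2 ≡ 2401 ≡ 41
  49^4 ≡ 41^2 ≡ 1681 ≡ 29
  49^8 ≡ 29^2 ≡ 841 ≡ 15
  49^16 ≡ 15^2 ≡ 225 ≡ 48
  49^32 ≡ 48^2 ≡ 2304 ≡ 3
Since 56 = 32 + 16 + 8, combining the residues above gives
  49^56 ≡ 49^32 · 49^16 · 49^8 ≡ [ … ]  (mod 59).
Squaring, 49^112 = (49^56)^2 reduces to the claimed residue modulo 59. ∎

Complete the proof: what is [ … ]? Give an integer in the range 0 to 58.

36

Multiply the listed residues: 3 · 48 · 15 = 144 → 2160.
Reducing modulo 59: 2160 = 36·59 + 36, so 49^56 ≡ 36.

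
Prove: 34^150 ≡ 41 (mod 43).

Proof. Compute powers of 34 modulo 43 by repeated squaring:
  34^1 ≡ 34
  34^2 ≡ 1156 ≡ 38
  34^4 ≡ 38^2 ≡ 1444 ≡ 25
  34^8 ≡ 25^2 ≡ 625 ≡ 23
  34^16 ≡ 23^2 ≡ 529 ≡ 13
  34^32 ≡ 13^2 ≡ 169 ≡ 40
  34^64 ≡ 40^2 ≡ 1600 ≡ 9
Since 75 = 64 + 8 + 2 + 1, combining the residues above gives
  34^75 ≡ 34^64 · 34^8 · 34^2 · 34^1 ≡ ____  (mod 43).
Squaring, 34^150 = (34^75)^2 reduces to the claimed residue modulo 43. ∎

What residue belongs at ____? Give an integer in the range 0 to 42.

Multiply the listed residues: 9 · 23 · 38 · 34 = 207 → 7866 → 267444.
Reducing modulo 43: 267444 = 6219·43 + 27, so 34^75 ≡ 27.

27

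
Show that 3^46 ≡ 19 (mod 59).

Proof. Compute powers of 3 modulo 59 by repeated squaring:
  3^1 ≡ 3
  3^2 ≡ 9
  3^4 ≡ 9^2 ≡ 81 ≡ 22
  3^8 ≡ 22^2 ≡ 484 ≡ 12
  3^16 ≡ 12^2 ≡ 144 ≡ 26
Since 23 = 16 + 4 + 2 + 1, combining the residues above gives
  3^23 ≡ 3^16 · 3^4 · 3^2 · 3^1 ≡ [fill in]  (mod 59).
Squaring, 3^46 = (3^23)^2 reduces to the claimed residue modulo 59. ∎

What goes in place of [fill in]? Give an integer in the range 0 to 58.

45

3^16 · 3^4 · 3^2 · 3^1 ≡ 26 · 22 · 9 · 3 = 15444.
15444 mod 59 = 45, so 3^23 ≡ 45 (mod 59).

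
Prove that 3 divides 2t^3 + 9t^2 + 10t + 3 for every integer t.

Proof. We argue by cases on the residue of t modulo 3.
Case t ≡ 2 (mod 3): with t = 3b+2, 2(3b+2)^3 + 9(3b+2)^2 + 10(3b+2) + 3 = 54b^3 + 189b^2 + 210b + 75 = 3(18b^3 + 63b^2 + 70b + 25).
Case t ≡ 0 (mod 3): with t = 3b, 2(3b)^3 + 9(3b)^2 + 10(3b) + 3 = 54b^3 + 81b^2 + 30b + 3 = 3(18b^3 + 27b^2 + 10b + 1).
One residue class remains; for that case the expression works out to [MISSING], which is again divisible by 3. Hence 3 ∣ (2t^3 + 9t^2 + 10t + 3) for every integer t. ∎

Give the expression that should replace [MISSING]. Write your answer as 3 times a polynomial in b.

3(18b^3 + 45b^2 + 34b + 8)

The residues treated are {2, 0}, so the missing case is t ≡ 1 (mod 3); write t = 3b+1.
Then 2(3b+1)^3 + 9(3b+1)^2 + 10(3b+1) + 3 = 54b^3 + 135b^2 + 102b + 24 = 3(18b^3 + 45b^2 + 34b + 8).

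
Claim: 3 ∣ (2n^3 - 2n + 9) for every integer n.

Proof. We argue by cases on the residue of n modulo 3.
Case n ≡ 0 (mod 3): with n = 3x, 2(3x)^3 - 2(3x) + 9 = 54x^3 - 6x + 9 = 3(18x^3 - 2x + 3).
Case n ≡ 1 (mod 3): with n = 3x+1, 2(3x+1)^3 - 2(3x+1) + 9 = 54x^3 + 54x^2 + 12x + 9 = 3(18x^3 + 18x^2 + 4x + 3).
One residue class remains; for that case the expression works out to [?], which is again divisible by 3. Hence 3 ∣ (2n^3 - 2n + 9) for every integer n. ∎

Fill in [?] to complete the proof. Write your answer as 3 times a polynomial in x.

3(18x^3 + 36x^2 + 22x + 7)

The residues treated are {0, 1}, so the missing case is n ≡ 2 (mod 3); write n = 3x+2.
Then 2(3x+2)^3 - 2(3x+2) + 9 = 54x^3 + 108x^2 + 66x + 21 = 3(18x^3 + 36x^2 + 22x + 7).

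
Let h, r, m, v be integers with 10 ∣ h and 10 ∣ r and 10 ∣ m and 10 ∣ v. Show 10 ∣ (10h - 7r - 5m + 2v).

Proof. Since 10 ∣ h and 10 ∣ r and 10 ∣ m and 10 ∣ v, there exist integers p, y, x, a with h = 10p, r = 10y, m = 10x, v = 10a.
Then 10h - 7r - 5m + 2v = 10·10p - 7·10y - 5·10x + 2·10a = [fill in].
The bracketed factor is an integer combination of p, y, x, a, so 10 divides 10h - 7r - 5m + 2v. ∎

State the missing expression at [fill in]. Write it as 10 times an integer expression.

Each term has a factor of 10: 10·10p - 7·10y - 5·10x + 2·10a = 10·(2a + 10p - 5x - 7y).
Since 2a + 10p - 5x - 7y is an integer, 10 ∣ (10h - 7r - 5m + 2v).

10(2a + 10p - 5x - 7y)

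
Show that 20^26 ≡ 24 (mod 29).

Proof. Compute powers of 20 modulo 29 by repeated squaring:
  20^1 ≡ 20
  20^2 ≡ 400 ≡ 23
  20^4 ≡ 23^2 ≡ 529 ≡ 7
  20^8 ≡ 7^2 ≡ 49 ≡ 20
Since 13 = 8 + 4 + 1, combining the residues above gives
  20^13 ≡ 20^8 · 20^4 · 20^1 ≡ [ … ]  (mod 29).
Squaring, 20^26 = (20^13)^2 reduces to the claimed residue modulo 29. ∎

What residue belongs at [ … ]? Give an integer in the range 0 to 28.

20^8 · 20^4 · 20^1 ≡ 20 · 7 · 20 = 2800.
2800 mod 29 = 16, so 20^13 ≡ 16 (mod 29).

16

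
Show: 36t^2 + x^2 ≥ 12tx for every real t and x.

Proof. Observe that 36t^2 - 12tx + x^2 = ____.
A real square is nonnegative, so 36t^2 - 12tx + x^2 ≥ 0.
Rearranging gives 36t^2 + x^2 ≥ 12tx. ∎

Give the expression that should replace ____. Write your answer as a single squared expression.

The leading and trailing coefficients are 6^2 and 1^2, and 12 = 2·6·1, so the trinomial is (6t - x)^2.
Hence 36t^2 - 12tx + x^2 ≥ 0.

(6t - x)^2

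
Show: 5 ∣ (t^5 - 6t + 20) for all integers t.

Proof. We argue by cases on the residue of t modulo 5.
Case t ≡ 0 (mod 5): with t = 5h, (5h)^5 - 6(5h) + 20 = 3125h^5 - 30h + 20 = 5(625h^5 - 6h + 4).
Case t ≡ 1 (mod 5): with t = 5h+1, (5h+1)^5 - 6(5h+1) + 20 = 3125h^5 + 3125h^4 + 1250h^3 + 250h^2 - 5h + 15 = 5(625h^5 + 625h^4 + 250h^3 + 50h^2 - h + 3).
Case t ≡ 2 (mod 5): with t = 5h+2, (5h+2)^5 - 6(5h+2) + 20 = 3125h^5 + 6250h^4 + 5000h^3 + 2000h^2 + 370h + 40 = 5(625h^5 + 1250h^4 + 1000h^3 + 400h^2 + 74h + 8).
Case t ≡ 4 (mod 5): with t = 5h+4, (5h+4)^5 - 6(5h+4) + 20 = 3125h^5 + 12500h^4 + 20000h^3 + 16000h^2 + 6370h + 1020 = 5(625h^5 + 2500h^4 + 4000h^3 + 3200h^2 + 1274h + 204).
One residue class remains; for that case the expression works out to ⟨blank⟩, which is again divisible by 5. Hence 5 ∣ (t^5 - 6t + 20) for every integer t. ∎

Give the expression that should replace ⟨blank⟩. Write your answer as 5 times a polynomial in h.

Only t ≡ 3 (mod 5) is unaccounted for. Put t = 5h+3:
(5h+3)^5 - 6(5h+3) + 20 expands to 3125h^5 + 9375h^4 + 11250h^3 + 6750h^2 + 1995h + 245,
and factoring out 5 leaves 5(625h^5 + 1875h^4 + 2250h^3 + 1350h^2 + 399h + 49).

5(625h^5 + 1875h^4 + 2250h^3 + 1350h^2 + 399h + 49)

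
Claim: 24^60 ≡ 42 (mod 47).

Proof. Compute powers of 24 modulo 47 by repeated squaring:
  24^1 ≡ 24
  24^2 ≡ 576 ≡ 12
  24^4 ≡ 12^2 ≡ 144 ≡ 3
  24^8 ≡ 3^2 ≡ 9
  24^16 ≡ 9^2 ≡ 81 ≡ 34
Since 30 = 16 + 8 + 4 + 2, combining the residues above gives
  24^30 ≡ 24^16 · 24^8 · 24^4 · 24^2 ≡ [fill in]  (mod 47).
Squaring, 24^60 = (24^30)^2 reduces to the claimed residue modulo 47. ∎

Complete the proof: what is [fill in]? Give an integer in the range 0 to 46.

18

24^16 · 24^8 · 24^4 · 24^2 ≡ 34 · 9 · 3 · 12 = 11016.
11016 mod 47 = 18, so 24^30 ≡ 18 (mod 47).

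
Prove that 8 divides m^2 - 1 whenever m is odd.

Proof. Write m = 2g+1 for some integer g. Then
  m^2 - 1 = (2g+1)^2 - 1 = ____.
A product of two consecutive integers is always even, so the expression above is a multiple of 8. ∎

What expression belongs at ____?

(2g+1)^2 - 1 = 4g^2 + 4g + 1 - 1 = 4g^2 + 4g = 4g(g+1).
Since g and g+1 are consecutive, g(g+1) is even, and 4·(even) is a multiple of 8.

4g(g + 1)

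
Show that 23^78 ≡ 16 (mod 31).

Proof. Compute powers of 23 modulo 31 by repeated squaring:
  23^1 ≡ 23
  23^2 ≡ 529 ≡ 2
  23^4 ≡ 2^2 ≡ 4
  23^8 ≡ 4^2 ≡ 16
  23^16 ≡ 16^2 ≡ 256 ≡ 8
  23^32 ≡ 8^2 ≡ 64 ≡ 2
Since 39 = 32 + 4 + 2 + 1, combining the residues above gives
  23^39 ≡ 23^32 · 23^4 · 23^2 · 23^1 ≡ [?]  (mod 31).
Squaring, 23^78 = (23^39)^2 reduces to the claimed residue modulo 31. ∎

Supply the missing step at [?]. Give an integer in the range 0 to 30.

Multiply the listed residues: 2 · 4 · 2 · 23 = 8 → 16 → 368.
Reducing modulo 31: 368 = 11·31 + 27, so 23^39 ≡ 27.

27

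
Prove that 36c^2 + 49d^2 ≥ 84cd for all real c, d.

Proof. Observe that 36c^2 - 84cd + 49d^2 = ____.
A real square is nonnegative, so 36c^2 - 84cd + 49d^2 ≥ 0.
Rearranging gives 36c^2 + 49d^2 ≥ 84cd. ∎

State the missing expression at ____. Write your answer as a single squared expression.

(6c - 7d)^2

The leading and trailing coefficients are 6^2 and 7^2, and 84 = 2·6·7, so the trinomial is (6c - 7d)^2.
Hence 36c^2 - 84cd + 49d^2 ≥ 0.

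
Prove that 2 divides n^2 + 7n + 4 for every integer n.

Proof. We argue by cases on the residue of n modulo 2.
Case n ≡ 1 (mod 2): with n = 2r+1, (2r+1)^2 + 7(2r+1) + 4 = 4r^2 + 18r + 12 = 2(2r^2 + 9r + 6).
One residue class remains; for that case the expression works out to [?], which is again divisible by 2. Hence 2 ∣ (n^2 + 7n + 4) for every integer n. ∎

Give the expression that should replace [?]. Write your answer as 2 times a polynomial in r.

2(2r^2 + 7r + 2)

Only n ≡ 0 (mod 2) is unaccounted for. Put n = 2r:
(2r)^2 + 7(2r) + 4 expands to 4r^2 + 14r + 4,
and factoring out 2 leaves 2(2r^2 + 7r + 2).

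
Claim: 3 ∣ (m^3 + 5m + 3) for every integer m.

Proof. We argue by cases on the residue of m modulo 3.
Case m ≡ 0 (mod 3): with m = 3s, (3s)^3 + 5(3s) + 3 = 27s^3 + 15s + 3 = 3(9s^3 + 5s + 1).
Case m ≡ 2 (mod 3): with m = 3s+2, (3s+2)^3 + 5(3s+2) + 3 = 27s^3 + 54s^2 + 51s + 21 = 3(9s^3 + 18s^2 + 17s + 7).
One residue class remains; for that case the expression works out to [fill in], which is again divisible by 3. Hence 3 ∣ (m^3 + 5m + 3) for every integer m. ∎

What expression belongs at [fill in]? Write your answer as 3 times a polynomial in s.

3(9s^3 + 9s^2 + 8s + 3)

The residues treated are {0, 2}, so the missing case is m ≡ 1 (mod 3); write m = 3s+1.
Then (3s+1)^3 + 5(3s+1) + 3 = 27s^3 + 27s^2 + 24s + 9 = 3(9s^3 + 9s^2 + 8s + 3).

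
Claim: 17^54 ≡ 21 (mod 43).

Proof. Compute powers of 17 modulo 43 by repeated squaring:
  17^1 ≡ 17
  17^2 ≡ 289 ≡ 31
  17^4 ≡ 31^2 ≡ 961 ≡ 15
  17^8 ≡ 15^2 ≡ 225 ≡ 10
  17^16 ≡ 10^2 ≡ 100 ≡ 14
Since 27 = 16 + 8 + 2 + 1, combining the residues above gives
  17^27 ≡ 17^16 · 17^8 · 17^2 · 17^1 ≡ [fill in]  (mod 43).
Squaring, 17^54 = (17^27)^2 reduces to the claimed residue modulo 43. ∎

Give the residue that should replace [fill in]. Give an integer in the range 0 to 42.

35

17^16 · 17^8 · 17^2 · 17^1 ≡ 14 · 10 · 31 · 17 = 73780.
73780 mod 43 = 35, so 17^27 ≡ 35 (mod 43).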